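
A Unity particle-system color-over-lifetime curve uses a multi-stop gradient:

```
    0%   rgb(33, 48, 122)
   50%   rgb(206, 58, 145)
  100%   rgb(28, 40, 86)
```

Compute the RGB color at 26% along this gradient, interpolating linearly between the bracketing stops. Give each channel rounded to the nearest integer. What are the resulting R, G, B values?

(123, 53, 134)

26% lies between the 0% and 50% stops, so the local fraction is t = (26 − 0)/(50 − 0) = 26/50 ≈ 0.52.
R = 33 + 0.52 × (206 − 33) = 122.96 → 123
G = 48 + 0.52 × (58 − 48) = 53.2 → 53
B = 122 + 0.52 × (145 − 122) = 133.96 → 134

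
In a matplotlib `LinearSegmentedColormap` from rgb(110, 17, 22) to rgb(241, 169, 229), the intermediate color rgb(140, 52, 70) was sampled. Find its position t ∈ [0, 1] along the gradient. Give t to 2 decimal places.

0.23

Invert the lerp on the B channel (largest span, 207): t = (70 − 22) / (229 − 22) = 48/207 = 0.23188.
Check on R: (140 − 110)/(241 − 110) = 0.229 ✓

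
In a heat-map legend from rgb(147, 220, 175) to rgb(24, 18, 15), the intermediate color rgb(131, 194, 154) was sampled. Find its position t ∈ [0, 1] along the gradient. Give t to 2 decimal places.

0.13

Invert the lerp on the G channel (largest span, 202): t = (194 − 220) / (18 − 220) = -26/-202 = 0.12871.
Check on R: (131 − 147)/(24 − 147) = 0.1301 ✓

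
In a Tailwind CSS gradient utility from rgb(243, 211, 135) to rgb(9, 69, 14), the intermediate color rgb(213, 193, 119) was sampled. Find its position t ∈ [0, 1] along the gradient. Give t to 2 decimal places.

0.13

Invert the lerp on the R channel (largest span, 234): t = (213 − 243) / (9 − 243) = -30/-234 = 0.12821.
Check on G: (193 − 211)/(69 − 211) = 0.1268 ✓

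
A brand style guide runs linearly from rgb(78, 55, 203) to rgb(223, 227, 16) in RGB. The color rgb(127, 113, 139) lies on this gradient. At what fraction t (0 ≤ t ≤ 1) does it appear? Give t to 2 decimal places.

Invert the lerp on the B channel (largest span, 187): t = (139 − 203) / (16 − 203) = -64/-187 = 0.34225.
Check on R: (127 − 78)/(223 − 78) = 0.3379 ✓

0.34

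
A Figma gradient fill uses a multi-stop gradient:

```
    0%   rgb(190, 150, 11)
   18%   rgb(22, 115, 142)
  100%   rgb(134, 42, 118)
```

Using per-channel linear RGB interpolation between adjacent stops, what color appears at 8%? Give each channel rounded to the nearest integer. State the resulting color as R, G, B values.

8% lies between the 0% and 18% stops, so the local fraction is t = (8 − 0)/(18 − 0) = 8/18 ≈ 0.4444.
R = 190 + 0.4444 × (22 − 190) = 115.341 → 115
G = 150 + 0.4444 × (115 − 150) = 134.446 → 134
B = 11 + 0.4444 × (142 − 11) = 69.216 → 69

(115, 134, 69)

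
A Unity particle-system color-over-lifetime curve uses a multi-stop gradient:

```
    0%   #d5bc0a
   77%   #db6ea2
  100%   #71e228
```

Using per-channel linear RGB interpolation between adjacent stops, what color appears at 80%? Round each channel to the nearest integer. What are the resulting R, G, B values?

80% lies between the 77% and 100% stops, so the local fraction is t = (80 − 77)/(100 − 77) = 3/23 ≈ 0.1304.
#db6ea2 → (219, 110, 162); #71e228 → (113, 226, 40).
R = 219 + 0.1304 × (113 − 219) = 205.178 → 205
G = 110 + 0.1304 × (226 − 110) = 125.126 → 125
B = 162 + 0.1304 × (40 − 162) = 146.091 → 146

(205, 125, 146)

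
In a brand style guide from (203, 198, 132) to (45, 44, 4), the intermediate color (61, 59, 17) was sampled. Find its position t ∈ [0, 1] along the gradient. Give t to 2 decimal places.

0.90

Invert the lerp on the R channel (largest span, 158): t = (61 − 203) / (45 − 203) = -142/-158 = 0.89873.
Check on G: (59 − 198)/(44 − 198) = 0.9026 ✓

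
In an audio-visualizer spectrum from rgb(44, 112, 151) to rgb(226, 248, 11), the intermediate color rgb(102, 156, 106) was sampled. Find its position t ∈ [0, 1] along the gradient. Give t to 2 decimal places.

Invert the lerp on the R channel (largest span, 182): t = (102 − 44) / (226 − 44) = 58/182 = 0.31868.
Check on G: (156 − 112)/(248 − 112) = 0.3235 ✓

0.32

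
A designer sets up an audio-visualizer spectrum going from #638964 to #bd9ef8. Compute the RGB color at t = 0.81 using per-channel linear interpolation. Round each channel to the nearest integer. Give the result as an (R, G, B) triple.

#638964 → (99, 137, 100); #bd9ef8 → (189, 158, 248).
R = 99 + 0.81 × (189 − 99) = 99 + 0.81 × 90 = 171.9 → 172
G = 137 + 0.81 × (158 − 137) = 137 + 0.81 × 21 = 154.01 → 154
B = 100 + 0.81 × (248 − 100) = 100 + 0.81 × 148 = 219.88 → 220
So the blended color is (172, 154, 220), about #ac9adc.

(172, 154, 220)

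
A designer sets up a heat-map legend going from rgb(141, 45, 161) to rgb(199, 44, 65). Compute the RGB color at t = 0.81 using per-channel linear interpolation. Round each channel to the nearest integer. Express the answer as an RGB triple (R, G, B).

(188, 44, 83)

R = 141 + 0.81 × (199 − 141) = 141 + 0.81 × 58 = 187.98 → 188
G = 45 + 0.81 × (44 − 45) = 45 + 0.81 × -1 = 44.19 → 44
B = 161 + 0.81 × (65 − 161) = 161 + 0.81 × -96 = 83.24 → 83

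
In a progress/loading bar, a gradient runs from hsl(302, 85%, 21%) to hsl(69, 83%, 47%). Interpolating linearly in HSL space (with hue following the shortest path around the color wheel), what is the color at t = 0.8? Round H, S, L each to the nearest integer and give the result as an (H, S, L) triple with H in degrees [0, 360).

(44, 83, 42)

Hue: 69 − 302 = -233°, but |-233| > 180 so the shorter arc goes the other way: Δh = -233 + 360 = 127°.
H = 302 + 0.8 × (127) = 403.6 → 404 → 404 mod 360 = 44°
S = 85 + 0.8 × (83 − 85) = 83.4 → 83%
L = 21 + 0.8 × (47 − 21) = 41.8 → 42%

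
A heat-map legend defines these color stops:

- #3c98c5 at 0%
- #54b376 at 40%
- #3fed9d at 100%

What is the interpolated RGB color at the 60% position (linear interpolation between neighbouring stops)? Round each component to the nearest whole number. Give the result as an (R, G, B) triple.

(77, 198, 131)

60% lies between the 40% and 100% stops, so the local fraction is t = (60 − 40)/(100 − 40) = 20/60 ≈ 0.3333.
#54b376 → (84, 179, 118); #3fed9d → (63, 237, 157).
R = 84 + 0.3333 × (63 − 84) = 77.001 → 77
G = 179 + 0.3333 × (237 − 179) = 198.331 → 198
B = 118 + 0.3333 × (157 − 118) = 130.999 → 131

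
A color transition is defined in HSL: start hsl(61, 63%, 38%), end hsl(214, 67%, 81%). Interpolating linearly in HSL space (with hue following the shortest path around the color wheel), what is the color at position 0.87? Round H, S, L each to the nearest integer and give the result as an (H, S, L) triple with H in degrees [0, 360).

Hue arc: Δh = 214 − 61 = 153° (|Δh| ≤ 180, already the shorter path).
H = 61 + 0.87 × (153) = 194.11 → 194°
S = 63 + 0.87 × (67 − 63) = 66.48 → 66%
L = 38 + 0.87 × (81 − 38) = 75.41 → 75%

(194, 66, 75)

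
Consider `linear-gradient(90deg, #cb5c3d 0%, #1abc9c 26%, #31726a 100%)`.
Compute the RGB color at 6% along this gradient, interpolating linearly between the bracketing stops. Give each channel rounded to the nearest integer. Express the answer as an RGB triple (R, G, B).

(162, 114, 83)

6% lies between the 0% and 26% stops, so the local fraction is t = (6 − 0)/(26 − 0) = 6/26 ≈ 0.2308.
#cb5c3d → (203, 92, 61); #1abc9c → (26, 188, 156).
R = 203 + 0.2308 × (26 − 203) = 162.148 → 162
G = 92 + 0.2308 × (188 − 92) = 114.157 → 114
B = 61 + 0.2308 × (156 − 61) = 82.926 → 83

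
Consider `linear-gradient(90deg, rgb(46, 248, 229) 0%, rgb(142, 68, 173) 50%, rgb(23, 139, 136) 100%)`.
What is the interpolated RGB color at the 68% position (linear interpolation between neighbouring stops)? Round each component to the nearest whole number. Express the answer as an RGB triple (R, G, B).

68% lies between the 50% and 100% stops, so the local fraction is t = (68 − 50)/(100 − 50) = 18/50 ≈ 0.36.
R = 142 + 0.36 × (23 − 142) = 99.16 → 99
G = 68 + 0.36 × (139 − 68) = 93.56 → 94
B = 173 + 0.36 × (136 − 173) = 159.68 → 160

(99, 94, 160)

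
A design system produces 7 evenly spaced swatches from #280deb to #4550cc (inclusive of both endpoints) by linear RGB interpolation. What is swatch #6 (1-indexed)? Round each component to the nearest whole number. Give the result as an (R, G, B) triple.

(64, 69, 209)

With 7 swatches and endpoints inclusive, swatch 6 sits at t = (6 − 1)/(7 − 1) = 5/6 ≈ 0.8333.
#280deb → (40, 13, 235); #4550cc → (69, 80, 204).
R = 40 + 0.8333 × (69 − 40) = 64.166 → 64
G = 13 + 0.8333 × (80 − 13) = 68.831 → 69
B = 235 + 0.8333 × (204 − 235) = 209.168 → 209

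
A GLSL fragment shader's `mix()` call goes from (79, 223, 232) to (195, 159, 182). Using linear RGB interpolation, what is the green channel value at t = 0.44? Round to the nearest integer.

195

G = 223 + 0.44 × (159 − 223) = 194.84 → 195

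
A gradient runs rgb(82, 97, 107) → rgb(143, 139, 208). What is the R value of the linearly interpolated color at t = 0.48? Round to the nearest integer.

R = 82 + 0.48 × (143 − 82) = 111.28 → 111

111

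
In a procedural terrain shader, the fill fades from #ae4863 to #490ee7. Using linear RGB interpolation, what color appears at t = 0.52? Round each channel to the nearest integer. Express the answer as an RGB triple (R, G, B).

(121, 42, 168)

#ae4863 → (174, 72, 99); #490ee7 → (73, 14, 231).
R = 174 + 0.52 × (73 − 174) = 174 + 0.52 × -101 = 121.48 → 121
G = 72 + 0.52 × (14 − 72) = 72 + 0.52 × -58 = 41.84 → 42
B = 99 + 0.52 × (231 − 99) = 99 + 0.52 × 132 = 167.64 → 168
So the blended color is (121, 42, 168), about #792aa8.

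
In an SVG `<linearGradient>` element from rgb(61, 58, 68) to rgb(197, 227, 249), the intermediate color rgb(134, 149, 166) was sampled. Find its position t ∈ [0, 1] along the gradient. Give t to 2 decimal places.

0.54

Invert the lerp on the B channel (largest span, 181): t = (166 − 68) / (249 − 68) = 98/181 = 0.54144.
Check on R: (134 − 61)/(197 − 61) = 0.5368 ✓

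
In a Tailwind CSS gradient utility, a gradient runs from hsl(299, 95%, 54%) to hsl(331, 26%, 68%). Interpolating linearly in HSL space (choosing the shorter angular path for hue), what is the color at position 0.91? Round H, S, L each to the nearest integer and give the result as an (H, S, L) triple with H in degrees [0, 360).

Hue arc: Δh = 331 − 299 = 32° (|Δh| ≤ 180, already the shorter path).
H = 299 + 0.91 × (32) = 328.12 → 328°
S = 95 + 0.91 × (26 − 95) = 32.21 → 32%
L = 54 + 0.91 × (68 − 54) = 66.74 → 67%

(328, 32, 67)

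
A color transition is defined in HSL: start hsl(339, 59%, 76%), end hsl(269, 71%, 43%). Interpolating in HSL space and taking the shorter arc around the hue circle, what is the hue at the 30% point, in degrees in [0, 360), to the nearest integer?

318

Hue arc: Δh = 269 − 339 = -70° (|Δh| ≤ 180, already the shorter path).
H = 339 + 0.3 × (-70) = 318 → 318°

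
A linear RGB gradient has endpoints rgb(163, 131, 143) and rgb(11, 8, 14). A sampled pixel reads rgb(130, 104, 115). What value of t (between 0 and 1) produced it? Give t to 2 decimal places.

Invert the lerp on the R channel (largest span, 152): t = (130 − 163) / (11 − 163) = -33/-152 = 0.21711.
Check on G: (104 − 131)/(8 − 131) = 0.2195 ✓

0.22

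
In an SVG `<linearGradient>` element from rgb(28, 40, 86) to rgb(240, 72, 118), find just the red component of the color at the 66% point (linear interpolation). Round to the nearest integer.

168

R = 28 + 0.66 × (240 − 28) = 167.92 → 168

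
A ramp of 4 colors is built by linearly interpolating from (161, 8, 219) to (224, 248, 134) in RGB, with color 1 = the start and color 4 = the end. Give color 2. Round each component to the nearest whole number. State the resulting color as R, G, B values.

(182, 88, 191)

With 4 swatches and endpoints inclusive, swatch 2 sits at t = (2 − 1)/(4 − 1) = 1/3 ≈ 0.3333.
R = 161 + 0.3333 × (224 − 161) = 181.998 → 182
G = 8 + 0.3333 × (248 − 8) = 87.992 → 88
B = 219 + 0.3333 × (134 − 219) = 190.669 → 191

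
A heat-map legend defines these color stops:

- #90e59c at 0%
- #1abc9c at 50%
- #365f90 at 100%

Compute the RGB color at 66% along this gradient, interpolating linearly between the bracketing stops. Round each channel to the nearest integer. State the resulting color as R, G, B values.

(35, 158, 152)

66% lies between the 50% and 100% stops, so the local fraction is t = (66 − 50)/(100 − 50) = 16/50 ≈ 0.32.
#1abc9c → (26, 188, 156); #365f90 → (54, 95, 144).
R = 26 + 0.32 × (54 − 26) = 34.96 → 35
G = 188 + 0.32 × (95 − 188) = 158.24 → 158
B = 156 + 0.32 × (144 − 156) = 152.16 → 152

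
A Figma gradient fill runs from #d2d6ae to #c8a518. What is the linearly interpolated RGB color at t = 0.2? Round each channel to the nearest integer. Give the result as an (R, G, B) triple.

#d2d6ae → (210, 214, 174); #c8a518 → (200, 165, 24).
R = 210 + 0.2 × (200 − 210) = 210 + 0.2 × -10 = 208 → 208
G = 214 + 0.2 × (165 − 214) = 214 + 0.2 × -49 = 204.2 → 204
B = 174 + 0.2 × (24 − 174) = 174 + 0.2 × -150 = 144 → 144

(208, 204, 144)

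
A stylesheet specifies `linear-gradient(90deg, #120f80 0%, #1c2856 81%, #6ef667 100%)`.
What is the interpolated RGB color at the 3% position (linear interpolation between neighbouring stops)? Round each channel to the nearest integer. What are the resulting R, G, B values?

(18, 16, 126)

3% lies between the 0% and 81% stops, so the local fraction is t = (3 − 0)/(81 − 0) = 3/81 ≈ 0.037.
#120f80 → (18, 15, 128); #1c2856 → (28, 40, 86).
R = 18 + 0.037 × (28 − 18) = 18.37 → 18
G = 15 + 0.037 × (40 − 15) = 15.925 → 16
B = 128 + 0.037 × (86 − 128) = 126.446 → 126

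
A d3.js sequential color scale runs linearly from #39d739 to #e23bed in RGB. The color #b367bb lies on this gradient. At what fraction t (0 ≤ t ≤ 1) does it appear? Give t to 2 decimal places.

0.72

Invert the lerp on the B channel (largest span, 180): t = (187 − 57) / (237 − 57) = 130/180 = 0.72222.
Check on R: (179 − 57)/(226 − 57) = 0.7219 ✓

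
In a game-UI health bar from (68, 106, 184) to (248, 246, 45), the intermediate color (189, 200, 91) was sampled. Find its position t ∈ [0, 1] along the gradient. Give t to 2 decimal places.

0.67

Invert the lerp on the R channel (largest span, 180): t = (189 − 68) / (248 − 68) = 121/180 = 0.67222.
Check on G: (200 − 106)/(246 − 106) = 0.6714 ✓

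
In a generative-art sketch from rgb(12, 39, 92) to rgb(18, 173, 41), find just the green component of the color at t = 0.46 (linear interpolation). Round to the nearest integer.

101

G = 39 + 0.46 × (173 − 39) = 100.64 → 101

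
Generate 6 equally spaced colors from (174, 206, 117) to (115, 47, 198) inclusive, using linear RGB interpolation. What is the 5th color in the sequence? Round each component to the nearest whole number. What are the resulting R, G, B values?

With 6 swatches and endpoints inclusive, swatch 5 sits at t = (5 − 1)/(6 − 1) = 4/5 ≈ 0.8.
R = 174 + 0.8 × (115 − 174) = 126.8 → 127
G = 206 + 0.8 × (47 − 206) = 78.8 → 79
B = 117 + 0.8 × (198 − 117) = 181.8 → 182

(127, 79, 182)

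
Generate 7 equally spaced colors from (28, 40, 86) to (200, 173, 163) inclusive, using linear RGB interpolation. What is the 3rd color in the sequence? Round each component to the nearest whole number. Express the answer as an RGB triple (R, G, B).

(85, 84, 112)

With 7 swatches and endpoints inclusive, swatch 3 sits at t = (3 − 1)/(7 − 1) = 2/6 ≈ 0.3333.
R = 28 + 0.3333 × (200 − 28) = 85.328 → 85
G = 40 + 0.3333 × (173 − 40) = 84.329 → 84
B = 86 + 0.3333 × (163 − 86) = 111.664 → 112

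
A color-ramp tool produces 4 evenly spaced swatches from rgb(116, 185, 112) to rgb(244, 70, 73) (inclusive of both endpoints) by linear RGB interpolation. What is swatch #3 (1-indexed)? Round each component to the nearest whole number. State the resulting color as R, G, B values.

With 4 swatches and endpoints inclusive, swatch 3 sits at t = (3 − 1)/(4 − 1) = 2/3 ≈ 0.6667.
R = 116 + 0.6667 × (244 − 116) = 201.338 → 201
G = 185 + 0.6667 × (70 − 185) = 108.33 → 108
B = 112 + 0.6667 × (73 − 112) = 85.999 → 86

(201, 108, 86)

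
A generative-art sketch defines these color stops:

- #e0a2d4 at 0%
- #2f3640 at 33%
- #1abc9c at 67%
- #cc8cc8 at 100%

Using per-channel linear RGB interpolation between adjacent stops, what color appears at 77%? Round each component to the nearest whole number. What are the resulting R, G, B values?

(80, 173, 169)

77% lies between the 67% and 100% stops, so the local fraction is t = (77 − 67)/(100 − 67) = 10/33 ≈ 0.303.
#1abc9c → (26, 188, 156); #cc8cc8 → (204, 140, 200).
R = 26 + 0.303 × (204 − 26) = 79.934 → 80
G = 188 + 0.303 × (140 − 188) = 173.456 → 173
B = 156 + 0.303 × (200 − 156) = 169.332 → 169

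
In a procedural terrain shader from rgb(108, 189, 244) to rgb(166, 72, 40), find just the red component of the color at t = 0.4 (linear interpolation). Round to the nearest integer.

R = 108 + 0.4 × (166 − 108) = 131.2 → 131

131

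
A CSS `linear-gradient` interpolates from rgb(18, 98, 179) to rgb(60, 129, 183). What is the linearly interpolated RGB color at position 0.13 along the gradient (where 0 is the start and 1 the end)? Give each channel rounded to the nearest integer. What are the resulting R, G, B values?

(23, 102, 180)

R = 18 + 0.13 × (60 − 18) = 18 + 0.13 × 42 = 23.46 → 23
G = 98 + 0.13 × (129 − 98) = 98 + 0.13 × 31 = 102.03 → 102
B = 179 + 0.13 × (183 − 179) = 179 + 0.13 × 4 = 179.52 → 180
So the blended color is (23, 102, 180), about #1766b4.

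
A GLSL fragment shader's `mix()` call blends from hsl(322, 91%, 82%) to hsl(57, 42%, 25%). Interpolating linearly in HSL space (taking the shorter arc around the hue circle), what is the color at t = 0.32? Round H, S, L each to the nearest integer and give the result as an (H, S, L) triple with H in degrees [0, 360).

Hue: 57 − 322 = -265°, but |-265| > 180 so the shorter arc goes the other way: Δh = -265 + 360 = 95°.
H = 322 + 0.32 × (95) = 352.4 → 352°
S = 91 + 0.32 × (42 − 91) = 75.32 → 75%
L = 82 + 0.32 × (25 − 82) = 63.76 → 64%

(352, 75, 64)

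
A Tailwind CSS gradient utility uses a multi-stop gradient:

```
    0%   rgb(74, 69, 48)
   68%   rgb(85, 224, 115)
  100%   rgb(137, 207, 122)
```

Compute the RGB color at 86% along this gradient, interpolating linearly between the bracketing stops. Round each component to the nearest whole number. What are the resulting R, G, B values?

(114, 214, 119)

86% lies between the 68% and 100% stops, so the local fraction is t = (86 − 68)/(100 − 68) = 18/32 ≈ 0.5625.
R = 85 + 0.5625 × (137 − 85) = 114.25 → 114
G = 224 + 0.5625 × (207 − 224) = 214.438 → 214
B = 115 + 0.5625 × (122 − 115) = 118.938 → 119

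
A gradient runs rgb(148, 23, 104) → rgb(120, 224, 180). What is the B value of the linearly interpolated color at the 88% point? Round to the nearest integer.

B = 104 + 0.88 × (180 − 104) = 170.88 → 171

171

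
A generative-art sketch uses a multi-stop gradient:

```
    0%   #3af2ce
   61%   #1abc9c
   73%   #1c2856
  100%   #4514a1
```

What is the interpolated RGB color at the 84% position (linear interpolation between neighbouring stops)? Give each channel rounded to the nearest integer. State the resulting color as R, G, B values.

(45, 32, 117)

84% lies between the 73% and 100% stops, so the local fraction is t = (84 − 73)/(100 − 73) = 11/27 ≈ 0.4074.
#1c2856 → (28, 40, 86); #4514a1 → (69, 20, 161).
R = 28 + 0.4074 × (69 − 28) = 44.703 → 45
G = 40 + 0.4074 × (20 − 40) = 31.852 → 32
B = 86 + 0.4074 × (161 − 86) = 116.555 → 117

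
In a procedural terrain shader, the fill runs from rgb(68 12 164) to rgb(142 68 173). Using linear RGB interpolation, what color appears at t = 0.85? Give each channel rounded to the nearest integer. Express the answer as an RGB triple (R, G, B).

R = 68 + 0.85 × (142 − 68) = 68 + 0.85 × 74 = 130.9 → 131
G = 12 + 0.85 × (68 − 12) = 12 + 0.85 × 56 = 59.6 → 60
B = 164 + 0.85 × (173 − 164) = 164 + 0.85 × 9 = 171.65 → 172

(131, 60, 172)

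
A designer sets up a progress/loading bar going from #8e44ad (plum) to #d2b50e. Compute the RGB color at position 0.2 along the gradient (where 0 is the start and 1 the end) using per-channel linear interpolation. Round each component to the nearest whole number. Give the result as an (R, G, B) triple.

#8e44ad → (142, 68, 173); #d2b50e → (210, 181, 14).
R = 142 + 0.2 × (210 − 142) = 142 + 0.2 × 68 = 155.6 → 156
G = 68 + 0.2 × (181 − 68) = 68 + 0.2 × 113 = 90.6 → 91
B = 173 + 0.2 × (14 − 173) = 173 + 0.2 × -159 = 141.2 → 141

(156, 91, 141)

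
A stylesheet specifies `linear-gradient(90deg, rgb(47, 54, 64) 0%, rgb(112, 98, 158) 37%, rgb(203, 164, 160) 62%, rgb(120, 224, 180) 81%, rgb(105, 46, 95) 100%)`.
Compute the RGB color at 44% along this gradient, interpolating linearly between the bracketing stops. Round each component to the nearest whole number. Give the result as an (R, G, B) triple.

44% lies between the 37% and 62% stops, so the local fraction is t = (44 − 37)/(62 − 37) = 7/25 ≈ 0.28.
R = 112 + 0.28 × (203 − 112) = 137.48 → 137
G = 98 + 0.28 × (164 − 98) = 116.48 → 116
B = 158 + 0.28 × (160 − 158) = 158.56 → 159

(137, 116, 159)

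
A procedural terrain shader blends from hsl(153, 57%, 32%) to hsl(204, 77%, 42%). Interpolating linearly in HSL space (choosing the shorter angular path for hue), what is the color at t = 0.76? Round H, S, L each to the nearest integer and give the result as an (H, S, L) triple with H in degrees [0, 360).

(192, 72, 40)

Hue arc: Δh = 204 − 153 = 51° (|Δh| ≤ 180, already the shorter path).
H = 153 + 0.76 × (51) = 191.76 → 192°
S = 57 + 0.76 × (77 − 57) = 72.2 → 72%
L = 32 + 0.76 × (42 − 32) = 39.6 → 40%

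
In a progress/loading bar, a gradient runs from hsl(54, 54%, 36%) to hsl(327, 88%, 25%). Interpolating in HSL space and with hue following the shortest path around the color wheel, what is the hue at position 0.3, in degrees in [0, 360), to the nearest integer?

28

Hue: 327 − 54 = 273°, but |273| > 180 so the shorter arc goes the other way: Δh = 273 − 360 = -87°.
H = 54 + 0.3 × (-87) = 27.9 → 28°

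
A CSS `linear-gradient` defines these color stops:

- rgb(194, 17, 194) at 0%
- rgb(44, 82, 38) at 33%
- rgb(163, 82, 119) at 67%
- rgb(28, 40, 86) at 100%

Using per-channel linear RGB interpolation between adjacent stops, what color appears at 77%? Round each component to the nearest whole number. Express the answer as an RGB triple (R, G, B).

(122, 69, 109)

77% lies between the 67% and 100% stops, so the local fraction is t = (77 − 67)/(100 − 67) = 10/33 ≈ 0.303.
R = 163 + 0.303 × (28 − 163) = 122.095 → 122
G = 82 + 0.303 × (40 − 82) = 69.274 → 69
B = 119 + 0.303 × (86 − 119) = 109.001 → 109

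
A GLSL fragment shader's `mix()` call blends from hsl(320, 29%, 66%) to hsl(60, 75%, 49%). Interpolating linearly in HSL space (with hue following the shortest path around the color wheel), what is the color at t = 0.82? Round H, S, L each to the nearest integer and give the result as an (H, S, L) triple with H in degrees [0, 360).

Hue: 60 − 320 = -260°, but |-260| > 180 so the shorter arc goes the other way: Δh = -260 + 360 = 100°.
H = 320 + 0.82 × (100) = 402 → 402 → 402 mod 360 = 42°
S = 29 + 0.82 × (75 − 29) = 66.72 → 67%
L = 66 + 0.82 × (49 − 66) = 52.06 → 52%

(42, 67, 52)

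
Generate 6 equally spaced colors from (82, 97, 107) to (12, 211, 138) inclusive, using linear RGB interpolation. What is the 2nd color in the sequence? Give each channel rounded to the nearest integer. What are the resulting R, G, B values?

(68, 120, 113)

With 6 swatches and endpoints inclusive, swatch 2 sits at t = (2 − 1)/(6 − 1) = 1/5 ≈ 0.2.
R = 82 + 0.2 × (12 − 82) = 68 → 68
G = 97 + 0.2 × (211 − 97) = 119.8 → 120
B = 107 + 0.2 × (138 − 107) = 113.2 → 113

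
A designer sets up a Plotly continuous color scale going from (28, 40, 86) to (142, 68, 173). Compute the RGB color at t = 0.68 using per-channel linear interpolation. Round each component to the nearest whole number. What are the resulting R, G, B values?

(106, 59, 145)

R = 28 + 0.68 × (142 − 28) = 28 + 0.68 × 114 = 105.52 → 106
G = 40 + 0.68 × (68 − 40) = 40 + 0.68 × 28 = 59.04 → 59
B = 86 + 0.68 × (173 − 86) = 86 + 0.68 × 87 = 145.16 → 145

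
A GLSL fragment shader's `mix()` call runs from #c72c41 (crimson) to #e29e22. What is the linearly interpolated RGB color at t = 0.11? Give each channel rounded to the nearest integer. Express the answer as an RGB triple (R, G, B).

(202, 57, 62)

#c72c41 → (199, 44, 65); #e29e22 → (226, 158, 34).
R = 199 + 0.11 × (226 − 199) = 199 + 0.11 × 27 = 201.97 → 202
G = 44 + 0.11 × (158 − 44) = 44 + 0.11 × 114 = 56.54 → 57
B = 65 + 0.11 × (34 − 65) = 65 + 0.11 × -31 = 61.59 → 62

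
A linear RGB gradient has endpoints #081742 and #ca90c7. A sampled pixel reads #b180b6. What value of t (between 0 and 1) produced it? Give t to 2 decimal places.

0.87

Invert the lerp on the R channel (largest span, 194): t = (177 − 8) / (202 − 8) = 169/194 = 0.87113.
Check on G: (128 − 23)/(144 − 23) = 0.8678 ✓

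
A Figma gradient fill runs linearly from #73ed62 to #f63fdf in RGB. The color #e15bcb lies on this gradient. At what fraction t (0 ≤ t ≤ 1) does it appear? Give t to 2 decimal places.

0.84

Invert the lerp on the G channel (largest span, 174): t = (91 − 237) / (63 − 237) = -146/-174 = 0.83908.
Check on R: (225 − 115)/(246 − 115) = 0.8397 ✓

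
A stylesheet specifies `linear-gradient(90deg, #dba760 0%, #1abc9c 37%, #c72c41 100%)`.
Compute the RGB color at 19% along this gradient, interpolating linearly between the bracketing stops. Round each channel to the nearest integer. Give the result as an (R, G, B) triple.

(120, 178, 127)

19% lies between the 0% and 37% stops, so the local fraction is t = (19 − 0)/(37 − 0) = 19/37 ≈ 0.5135.
#dba760 → (219, 167, 96); #1abc9c → (26, 188, 156).
R = 219 + 0.5135 × (26 − 219) = 119.895 → 120
G = 167 + 0.5135 × (188 − 167) = 177.784 → 178
B = 96 + 0.5135 × (156 − 96) = 126.81 → 127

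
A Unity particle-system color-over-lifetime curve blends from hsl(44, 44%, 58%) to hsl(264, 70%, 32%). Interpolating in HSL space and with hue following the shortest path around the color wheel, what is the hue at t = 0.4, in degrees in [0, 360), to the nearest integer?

Hue: 264 − 44 = 220°, but |220| > 180 so the shorter arc goes the other way: Δh = 220 − 360 = -140°.
H = 44 + 0.4 × (-140) = -12 → -12 → -12 mod 360 = 348°

348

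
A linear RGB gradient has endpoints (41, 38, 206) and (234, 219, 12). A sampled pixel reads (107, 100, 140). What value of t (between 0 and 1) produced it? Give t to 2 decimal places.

0.34

Invert the lerp on the B channel (largest span, 194): t = (140 − 206) / (12 − 206) = -66/-194 = 0.34021.
Check on R: (107 − 41)/(234 − 41) = 0.342 ✓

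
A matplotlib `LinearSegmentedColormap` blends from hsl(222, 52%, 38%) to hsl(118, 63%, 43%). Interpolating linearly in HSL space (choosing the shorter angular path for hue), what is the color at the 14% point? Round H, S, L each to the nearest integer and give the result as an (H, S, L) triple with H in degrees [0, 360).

Hue arc: Δh = 118 − 222 = -104° (|Δh| ≤ 180, already the shorter path).
H = 222 + 0.14 × (-104) = 207.44 → 207°
S = 52 + 0.14 × (63 − 52) = 53.54 → 54%
L = 38 + 0.14 × (43 − 38) = 38.7 → 39%

(207, 54, 39)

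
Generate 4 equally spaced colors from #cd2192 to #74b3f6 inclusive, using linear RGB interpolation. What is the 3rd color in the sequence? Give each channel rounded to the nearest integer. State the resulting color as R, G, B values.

With 4 swatches and endpoints inclusive, swatch 3 sits at t = (3 − 1)/(4 − 1) = 2/3 ≈ 0.6667.
#cd2192 → (205, 33, 146); #74b3f6 → (116, 179, 246).
R = 205 + 0.6667 × (116 − 205) = 145.664 → 146
G = 33 + 0.6667 × (179 − 33) = 130.338 → 130
B = 146 + 0.6667 × (246 − 146) = 212.67 → 213

(146, 130, 213)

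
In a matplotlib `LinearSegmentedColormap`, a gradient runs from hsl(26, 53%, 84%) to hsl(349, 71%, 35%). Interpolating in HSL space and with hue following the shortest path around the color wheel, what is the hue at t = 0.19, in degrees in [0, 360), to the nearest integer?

19

Hue: 349 − 26 = 323°, but |323| > 180 so the shorter arc goes the other way: Δh = 323 − 360 = -37°.
H = 26 + 0.19 × (-37) = 18.97 → 19°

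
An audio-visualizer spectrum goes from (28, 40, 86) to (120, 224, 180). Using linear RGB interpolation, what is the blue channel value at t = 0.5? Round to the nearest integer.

133

B = 86 + 0.5 × (180 − 86) = 133 → 133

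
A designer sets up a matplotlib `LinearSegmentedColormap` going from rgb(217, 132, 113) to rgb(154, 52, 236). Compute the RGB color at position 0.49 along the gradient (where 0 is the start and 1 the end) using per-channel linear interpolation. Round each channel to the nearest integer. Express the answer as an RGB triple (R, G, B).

(186, 93, 173)

R = 217 + 0.49 × (154 − 217) = 217 + 0.49 × -63 = 186.13 → 186
G = 132 + 0.49 × (52 − 132) = 132 + 0.49 × -80 = 92.8 → 93
B = 113 + 0.49 × (236 − 113) = 113 + 0.49 × 123 = 173.27 → 173
So the blended color is (186, 93, 173), about #ba5dad.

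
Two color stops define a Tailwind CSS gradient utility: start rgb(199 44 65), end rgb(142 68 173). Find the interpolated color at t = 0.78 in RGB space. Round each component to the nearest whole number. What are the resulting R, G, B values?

(155, 63, 149)

R = 199 + 0.78 × (142 − 199) = 199 + 0.78 × -57 = 154.54 → 155
G = 44 + 0.78 × (68 − 44) = 44 + 0.78 × 24 = 62.72 → 63
B = 65 + 0.78 × (173 − 65) = 65 + 0.78 × 108 = 149.24 → 149
So the blended color is (155, 63, 149), about #9b3f95.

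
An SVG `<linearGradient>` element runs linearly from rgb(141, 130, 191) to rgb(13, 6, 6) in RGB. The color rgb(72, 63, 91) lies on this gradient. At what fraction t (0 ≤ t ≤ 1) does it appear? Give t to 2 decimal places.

Invert the lerp on the B channel (largest span, 185): t = (91 − 191) / (6 − 191) = -100/-185 = 0.54054.
Check on R: (72 − 141)/(13 − 141) = 0.5391 ✓

0.54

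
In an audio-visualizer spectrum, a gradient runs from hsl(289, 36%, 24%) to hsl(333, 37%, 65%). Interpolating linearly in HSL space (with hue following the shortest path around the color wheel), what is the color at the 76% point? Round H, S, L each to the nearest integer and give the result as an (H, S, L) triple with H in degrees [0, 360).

(322, 37, 55)

Hue arc: Δh = 333 − 289 = 44° (|Δh| ≤ 180, already the shorter path).
H = 289 + 0.76 × (44) = 322.44 → 322°
S = 36 + 0.76 × (37 − 36) = 36.76 → 37%
L = 24 + 0.76 × (65 − 24) = 55.16 → 55%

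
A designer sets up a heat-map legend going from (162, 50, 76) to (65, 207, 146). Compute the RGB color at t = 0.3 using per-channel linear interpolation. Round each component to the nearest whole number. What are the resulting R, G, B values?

(133, 97, 97)

R = 162 + 0.3 × (65 − 162) = 162 + 0.3 × -97 = 132.9 → 133
G = 50 + 0.3 × (207 − 50) = 50 + 0.3 × 157 = 97.1 → 97
B = 76 + 0.3 × (146 − 76) = 76 + 0.3 × 70 = 97 → 97
So the blended color is (133, 97, 97), about #856161.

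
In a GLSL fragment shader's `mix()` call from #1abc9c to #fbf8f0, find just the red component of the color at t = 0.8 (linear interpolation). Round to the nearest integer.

R₁ = 26 (from #1abc9c), R₂ = 251 (from #fbf8f0).
R = 26 + 0.8 × (251 − 26) = 206 → 206

206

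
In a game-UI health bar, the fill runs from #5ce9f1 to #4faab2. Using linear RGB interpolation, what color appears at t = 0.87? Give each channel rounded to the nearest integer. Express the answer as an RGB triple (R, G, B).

#5ce9f1 → (92, 233, 241); #4faab2 → (79, 170, 178).
R = 92 + 0.87 × (79 − 92) = 92 + 0.87 × -13 = 80.69 → 81
G = 233 + 0.87 × (170 − 233) = 233 + 0.87 × -63 = 178.19 → 178
B = 241 + 0.87 × (178 − 241) = 241 + 0.87 × -63 = 186.19 → 186

(81, 178, 186)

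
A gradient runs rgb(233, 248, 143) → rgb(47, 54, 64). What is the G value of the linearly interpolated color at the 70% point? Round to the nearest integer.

G = 248 + 0.7 × (54 − 248) = 112.2 → 112

112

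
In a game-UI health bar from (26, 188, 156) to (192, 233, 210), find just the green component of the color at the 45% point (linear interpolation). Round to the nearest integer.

208

G = 188 + 0.45 × (233 − 188) = 208.25 → 208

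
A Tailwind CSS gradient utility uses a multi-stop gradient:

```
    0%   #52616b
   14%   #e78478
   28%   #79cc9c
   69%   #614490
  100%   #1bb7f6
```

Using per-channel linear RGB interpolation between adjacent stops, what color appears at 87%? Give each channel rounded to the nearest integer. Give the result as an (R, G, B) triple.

(56, 135, 203)

87% lies between the 69% and 100% stops, so the local fraction is t = (87 − 69)/(100 − 69) = 18/31 ≈ 0.5806.
#614490 → (97, 68, 144); #1bb7f6 → (27, 183, 246).
R = 97 + 0.5806 × (27 − 97) = 56.358 → 56
G = 68 + 0.5806 × (183 − 68) = 134.769 → 135
B = 144 + 0.5806 × (246 − 144) = 203.221 → 203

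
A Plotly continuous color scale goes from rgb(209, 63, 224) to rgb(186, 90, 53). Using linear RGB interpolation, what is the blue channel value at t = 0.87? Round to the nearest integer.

B = 224 + 0.87 × (53 − 224) = 75.23 → 75

75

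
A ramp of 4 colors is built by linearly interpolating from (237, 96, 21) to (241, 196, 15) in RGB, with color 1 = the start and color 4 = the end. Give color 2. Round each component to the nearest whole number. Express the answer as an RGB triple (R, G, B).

(238, 129, 19)

With 4 swatches and endpoints inclusive, swatch 2 sits at t = (2 − 1)/(4 − 1) = 1/3 ≈ 0.3333.
R = 237 + 0.3333 × (241 − 237) = 238.333 → 238
G = 96 + 0.3333 × (196 − 96) = 129.33 → 129
B = 21 + 0.3333 × (15 − 21) = 19 → 19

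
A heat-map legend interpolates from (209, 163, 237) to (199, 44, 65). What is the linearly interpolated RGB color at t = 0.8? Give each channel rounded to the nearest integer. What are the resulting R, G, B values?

R = 209 + 0.8 × (199 − 209) = 209 + 0.8 × -10 = 201 → 201
G = 163 + 0.8 × (44 − 163) = 163 + 0.8 × -119 = 67.8 → 68
B = 237 + 0.8 × (65 − 237) = 237 + 0.8 × -172 = 99.4 → 99

(201, 68, 99)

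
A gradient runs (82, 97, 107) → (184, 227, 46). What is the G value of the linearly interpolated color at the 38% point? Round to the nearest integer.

146

G = 97 + 0.38 × (227 − 97) = 146.4 → 146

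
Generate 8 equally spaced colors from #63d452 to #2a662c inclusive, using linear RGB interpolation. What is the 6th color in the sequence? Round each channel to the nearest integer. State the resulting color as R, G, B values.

(58, 133, 55)

With 8 swatches and endpoints inclusive, swatch 6 sits at t = (6 − 1)/(8 − 1) = 5/7 ≈ 0.7143.
#63d452 → (99, 212, 82); #2a662c → (42, 102, 44).
R = 99 + 0.7143 × (42 − 99) = 58.285 → 58
G = 212 + 0.7143 × (102 − 212) = 133.427 → 133
B = 82 + 0.7143 × (44 − 82) = 54.857 → 55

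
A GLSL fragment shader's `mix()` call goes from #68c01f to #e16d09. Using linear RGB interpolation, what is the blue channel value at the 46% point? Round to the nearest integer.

B₁ = 31 (from #68c01f), B₂ = 9 (from #e16d09).
B = 31 + 0.46 × (9 − 31) = 20.88 → 21

21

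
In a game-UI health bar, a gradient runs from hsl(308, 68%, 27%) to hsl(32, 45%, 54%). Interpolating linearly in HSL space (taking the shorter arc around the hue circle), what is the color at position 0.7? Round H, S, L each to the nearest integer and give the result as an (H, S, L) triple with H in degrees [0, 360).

(7, 52, 46)

Hue: 32 − 308 = -276°, but |-276| > 180 so the shorter arc goes the other way: Δh = -276 + 360 = 84°.
H = 308 + 0.7 × (84) = 366.8 → 367 → 367 mod 360 = 7°
S = 68 + 0.7 × (45 − 68) = 51.9 → 52%
L = 27 + 0.7 × (54 − 27) = 45.9 → 46%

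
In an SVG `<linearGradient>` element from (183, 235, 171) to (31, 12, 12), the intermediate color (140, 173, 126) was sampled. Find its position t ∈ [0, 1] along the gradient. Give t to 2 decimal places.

Invert the lerp on the G channel (largest span, 223): t = (173 − 235) / (12 − 235) = -62/-223 = 0.27803.
Check on R: (140 − 183)/(31 − 183) = 0.2829 ✓

0.28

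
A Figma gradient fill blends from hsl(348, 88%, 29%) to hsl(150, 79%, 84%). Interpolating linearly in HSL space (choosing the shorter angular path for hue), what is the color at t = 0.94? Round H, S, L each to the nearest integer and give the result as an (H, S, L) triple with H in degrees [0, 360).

Hue: 150 − 348 = -198°, but |-198| > 180 so the shorter arc goes the other way: Δh = -198 + 360 = 162°.
H = 348 + 0.94 × (162) = 500.28 → 500 → 500 mod 360 = 140°
S = 88 + 0.94 × (79 − 88) = 79.54 → 80%
L = 29 + 0.94 × (84 − 29) = 80.7 → 81%

(140, 80, 81)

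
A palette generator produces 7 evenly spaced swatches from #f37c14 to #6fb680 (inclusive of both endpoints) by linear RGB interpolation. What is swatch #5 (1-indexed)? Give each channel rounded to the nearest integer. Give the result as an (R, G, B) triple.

With 7 swatches and endpoints inclusive, swatch 5 sits at t = (5 − 1)/(7 − 1) = 4/6 ≈ 0.6667.
#f37c14 → (243, 124, 20); #6fb680 → (111, 182, 128).
R = 243 + 0.6667 × (111 − 243) = 154.996 → 155
G = 124 + 0.6667 × (182 − 124) = 162.669 → 163
B = 20 + 0.6667 × (128 − 20) = 92.004 → 92

(155, 163, 92)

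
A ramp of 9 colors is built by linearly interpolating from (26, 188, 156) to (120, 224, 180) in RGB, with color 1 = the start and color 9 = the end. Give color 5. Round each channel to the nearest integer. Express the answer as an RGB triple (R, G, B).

With 9 swatches and endpoints inclusive, swatch 5 sits at t = (5 − 1)/(9 − 1) = 4/8 ≈ 0.5.
R = 26 + 0.5 × (120 − 26) = 73 → 73
G = 188 + 0.5 × (224 − 188) = 206 → 206
B = 156 + 0.5 × (180 − 156) = 168 → 168

(73, 206, 168)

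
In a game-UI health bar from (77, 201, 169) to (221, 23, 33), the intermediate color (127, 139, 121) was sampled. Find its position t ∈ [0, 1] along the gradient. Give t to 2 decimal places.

0.35

Invert the lerp on the G channel (largest span, 178): t = (139 − 201) / (23 − 201) = -62/-178 = 0.34831.
Check on R: (127 − 77)/(221 − 77) = 0.3472 ✓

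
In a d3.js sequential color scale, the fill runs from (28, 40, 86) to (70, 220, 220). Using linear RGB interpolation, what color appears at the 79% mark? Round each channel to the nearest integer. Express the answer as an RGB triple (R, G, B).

79% corresponds to t = 0.79.
R = 28 + 0.79 × (70 − 28) = 28 + 0.79 × 42 = 61.18 → 61
G = 40 + 0.79 × (220 − 40) = 40 + 0.79 × 180 = 182.2 → 182
B = 86 + 0.79 × (220 − 86) = 86 + 0.79 × 134 = 191.86 → 192
So the blended color is (61, 182, 192), about #3db6c0.

(61, 182, 192)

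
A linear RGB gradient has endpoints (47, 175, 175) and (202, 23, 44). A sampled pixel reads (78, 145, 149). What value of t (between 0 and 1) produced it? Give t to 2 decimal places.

Invert the lerp on the R channel (largest span, 155): t = (78 − 47) / (202 − 47) = 31/155 = 0.2.
Check on G: (145 − 175)/(23 − 175) = 0.1974 ✓

0.20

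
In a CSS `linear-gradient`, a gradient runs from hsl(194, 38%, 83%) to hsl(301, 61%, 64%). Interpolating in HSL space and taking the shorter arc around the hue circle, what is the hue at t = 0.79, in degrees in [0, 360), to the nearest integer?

Hue arc: Δh = 301 − 194 = 107° (|Δh| ≤ 180, already the shorter path).
H = 194 + 0.79 × (107) = 278.53 → 279°

279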